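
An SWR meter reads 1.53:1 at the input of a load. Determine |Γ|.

|Γ| ≈ 0.209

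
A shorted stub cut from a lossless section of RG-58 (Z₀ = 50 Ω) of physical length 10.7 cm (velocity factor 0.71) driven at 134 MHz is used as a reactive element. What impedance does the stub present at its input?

λ = v/f = 0.71·c / 134 MHz = 1.59 m
βl = 2π·l/λ = 2π × 0.0673 = 24.2°
tan(βl) = 0.45
For a shorted stub, Z_in = jZ_0·tan(βl)

Z_in ≈ +j22.5 Ω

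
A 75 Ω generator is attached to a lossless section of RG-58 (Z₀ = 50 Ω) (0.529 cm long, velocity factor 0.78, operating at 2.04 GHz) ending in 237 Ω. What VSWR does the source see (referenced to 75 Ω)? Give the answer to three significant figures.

λ = v/f = 0.78·c / 2.04 GHz = 0.115 m
βl = 2π·l/λ = 2π × 0.0461 = 16.6°
tan(βl) = 0.298
Z_in = Z_0·(Z_L + jZ_0·tanβl)/(Z_0 + jZ_L·tanβl) = 86.1 − j107 Ω
Γ_s = (Z_in − Z_s)/(Z_in + Z_s) = (11.1 − j107)/(161 − j107), |Γ_s| = 0.555
VSWR = (1 + |Γ_s|)/(1 − |Γ_s|)

VSWR ≈ 3.5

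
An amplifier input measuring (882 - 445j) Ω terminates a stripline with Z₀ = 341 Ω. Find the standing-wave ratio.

VSWR ≈ 3.33

Γ = (Z_L − Z_0)/(Z_L + Z_0) = (541 − j445)/(1223 − j445)
|Γ| = 701/1300 = 0.538
VSWR = (1 + |Γ|)/(1 − |Γ|) = 1.54/0.462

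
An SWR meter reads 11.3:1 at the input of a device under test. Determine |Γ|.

|Γ| = (S − 1)/(S + 1) = (11.3 − 1)/(11.3 + 1) = 10.3/12.3

|Γ| ≈ 0.837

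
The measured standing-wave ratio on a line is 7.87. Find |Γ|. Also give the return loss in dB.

|Γ| = (S − 1)/(S + 1) = (7.87 − 1)/(7.87 + 1) = 6.87/8.87
RL = −20·log₁₀|Γ| = −20·log₁₀(0.775)

|Γ| ≈ 0.775; return loss ≈ 2.22 dB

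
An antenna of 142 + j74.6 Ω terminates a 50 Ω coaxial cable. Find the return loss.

Γ = (92 + j74.6)/(192 + j74.6), |Γ| = 0.575
RL = −20·log₁₀|Γ| = −20·log₁₀(0.575)

RL ≈ 4.81 dB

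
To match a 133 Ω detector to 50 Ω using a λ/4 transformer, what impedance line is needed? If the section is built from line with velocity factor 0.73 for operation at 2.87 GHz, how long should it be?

Z_qwt ≈ 81.5 Ω; length ≈ 1.91 cm

Z_qwt = √(Z_0·R_L) = √(50 × 133) = √6650
λ = 0.73·c/f = 0.0763 m, so l = λ/4 = 0.0191 m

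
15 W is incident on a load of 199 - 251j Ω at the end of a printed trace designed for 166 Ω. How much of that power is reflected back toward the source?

|Γ| = |(33 − j251)/(365 − j251)| = 0.572
|Γ|² = 0.327
P_refl = |Γ|²·P_inc = 4.9 W, P_del = (1 − |Γ|²)·P_inc = 10.1 W

P_reflected ≈ 4.9 W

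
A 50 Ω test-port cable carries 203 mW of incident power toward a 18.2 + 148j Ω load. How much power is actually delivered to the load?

P_delivered ≈ 27.8 mW

|Γ| = |(-31.8 + j148)/(68.2 + j148)| = 0.929
|Γ|² = 0.863
P_refl = |Γ|²·P_inc = 175 mW, P_del = (1 − |Γ|²)·P_inc = 27.8 mW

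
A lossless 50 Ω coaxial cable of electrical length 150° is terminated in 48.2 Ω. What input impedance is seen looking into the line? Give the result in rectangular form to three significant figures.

Z_in ≈ 49.1 − j1.56 Ω

tan(βl) = tan(150°) = -0.577
Z_in = Z_0·(Z_L + jZ_0·tanβl)/(Z_0 + jZ_L·tanβl)
     = 50·(48.2 − j28.9)/(50 − j27.8)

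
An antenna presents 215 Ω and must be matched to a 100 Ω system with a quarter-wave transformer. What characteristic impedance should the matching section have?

Z_qwt = √(Z_0·R_L) = √(100 × 215) = √21500

Z_qwt ≈ 147 Ω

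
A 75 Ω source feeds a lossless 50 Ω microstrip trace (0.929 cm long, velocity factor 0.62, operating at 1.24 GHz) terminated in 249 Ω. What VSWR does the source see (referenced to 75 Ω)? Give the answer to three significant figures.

λ = v/f = 0.62·c / 1.24 GHz = 0.15 m
βl = 2π·l/λ = 2π × 0.0619 = 22.3°
tan(βl) = 0.41
Z_in = Z_0·(Z_L + jZ_0·tanβl)/(Z_0 + jZ_L·tanβl) = 56.3 − j94.4 Ω
Γ_s = (Z_in − Z_s)/(Z_in + Z_s) = (-18.7 − j94.4)/(131 − j94.4), |Γ_s| = 0.595
VSWR = (1 + |Γ_s|)/(1 − |Γ_s|)

VSWR ≈ 3.94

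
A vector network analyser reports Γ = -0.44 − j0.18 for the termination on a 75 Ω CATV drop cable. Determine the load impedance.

Z_L ≈ 27.6 − j12.8 Ω

Z_L = Z_0·(1 + Γ)/(1 − Γ) = 75·(0.56 − j0.18)/(1.44 + j0.18)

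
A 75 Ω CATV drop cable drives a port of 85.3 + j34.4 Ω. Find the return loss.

Γ = (10.3 + j34.4)/(160.3 + j34.4), |Γ| = 0.219
RL = −20·log₁₀|Γ| = −20·log₁₀(0.219)

RL ≈ 13.2 dB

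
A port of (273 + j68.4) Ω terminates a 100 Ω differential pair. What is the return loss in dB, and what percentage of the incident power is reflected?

RL ≈ 6.19 dB; 24.1% of incident power reflected

Γ = (173 + j68.4)/(373 + j68.4), |Γ| = 0.491
RL = −20·log₁₀(0.491) = 6.19 dB
P_refl/P_inc = |Γ|² = 0.241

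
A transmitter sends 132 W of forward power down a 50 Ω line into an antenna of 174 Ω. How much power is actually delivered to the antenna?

P_delivered ≈ 91.5 W

Γ = (174 − 50)/(174 + 50) = 0.554
|Γ|² = 0.306
P_refl = |Γ|²·P_inc = 40.5 W, P_del = (1 − |Γ|²)·P_inc = 91.5 W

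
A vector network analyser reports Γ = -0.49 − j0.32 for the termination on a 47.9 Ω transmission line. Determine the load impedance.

Z_L ≈ 13.6 − j13.2 Ω

Z_L = Z_0·(1 + Γ)/(1 − Γ) = 47.9·(0.51 − j0.32)/(1.49 + j0.32)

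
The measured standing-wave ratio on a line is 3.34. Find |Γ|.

|Γ| ≈ 0.539

|Γ| = (S − 1)/(S + 1) = (3.34 − 1)/(3.34 + 1) = 2.34/4.34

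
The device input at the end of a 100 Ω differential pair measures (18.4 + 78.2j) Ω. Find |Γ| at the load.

Γ = (Z_L − Z_0)/(Z_L + Z_0) = (-81.6 + j78.2)/(118.4 + j78.2)
|Γ| = 113/142

|Γ| ≈ 0.797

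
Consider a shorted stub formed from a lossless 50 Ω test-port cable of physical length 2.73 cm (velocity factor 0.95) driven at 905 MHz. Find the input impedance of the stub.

λ = v/f = 0.95·c / 905 MHz = 0.315 m
βl = 2π·l/λ = 2π × 0.0867 = 31.2°
tan(βl) = 0.606
For a shorted stub, Z_in = jZ_0·tan(βl)

Z_in ≈ +j30.3 Ω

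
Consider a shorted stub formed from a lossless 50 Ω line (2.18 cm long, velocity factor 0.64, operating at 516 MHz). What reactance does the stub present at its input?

X_in ≈ 19.3 Ω (inductive)

λ = v/f = 0.64·c / 516 MHz = 0.372 m
βl = 2π·l/λ = 2π × 0.0586 = 21.1°
tan(βl) = 0.386
For a shorted stub, Z_in = jZ_0·tan(βl)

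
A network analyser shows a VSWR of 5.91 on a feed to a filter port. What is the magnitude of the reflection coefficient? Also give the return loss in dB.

|Γ| ≈ 0.711; return loss ≈ 2.97 dB

|Γ| = (S − 1)/(S + 1) = (5.91 − 1)/(5.91 + 1) = 4.91/6.91
RL = −20·log₁₀|Γ| = −20·log₁₀(0.711)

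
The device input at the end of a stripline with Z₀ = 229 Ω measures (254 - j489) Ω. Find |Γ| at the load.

|Γ| ≈ 0.712

Γ = (Z_L − Z_0)/(Z_L + Z_0) = (25 − j489)/(483 − j489)
|Γ| = 490/687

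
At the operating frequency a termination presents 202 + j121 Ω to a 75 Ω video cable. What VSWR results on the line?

VSWR ≈ 3.77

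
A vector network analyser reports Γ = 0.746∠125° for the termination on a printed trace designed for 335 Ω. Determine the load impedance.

Z_L ≈ 61.6 + j170 Ω

Z_L = Z_0·(1 + Γ)/(1 − Γ) = 335·(0.572 + j0.611)/(1.43 − j0.611)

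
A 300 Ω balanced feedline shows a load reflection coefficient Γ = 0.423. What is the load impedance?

Z_L ≈ 740 Ω

Z_L = Z_0·(1 + Γ)/(1 − Γ) = 300·(1.42)/(0.577)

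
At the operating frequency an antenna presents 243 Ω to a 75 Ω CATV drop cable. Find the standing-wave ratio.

VSWR ≈ 3.24

For a purely resistive load, VSWR = R_L/Z_0 or Z_0/R_L (whichever > 1) = 243/75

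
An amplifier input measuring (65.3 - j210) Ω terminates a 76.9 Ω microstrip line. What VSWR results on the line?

Γ = (Z_L − Z_0)/(Z_L + Z_0) = (-11.6 − j210)/(142.2 − j210)
|Γ| = 210/254 = 0.829
VSWR = (1 + |Γ|)/(1 − |Γ|) = 1.83/0.171

VSWR ≈ 10.7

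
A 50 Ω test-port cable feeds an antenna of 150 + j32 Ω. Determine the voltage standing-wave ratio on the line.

VSWR ≈ 3.15

Γ = (Z_L − Z_0)/(Z_L + Z_0) = (100 + j32)/(200 + j32)
|Γ| = 105/203 = 0.518
VSWR = (1 + |Γ|)/(1 − |Γ|) = 1.52/0.482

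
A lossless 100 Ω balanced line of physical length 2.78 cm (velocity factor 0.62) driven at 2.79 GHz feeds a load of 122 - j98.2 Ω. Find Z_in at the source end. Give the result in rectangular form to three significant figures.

Z_in ≈ 238 + j26 Ω

λ = v/f = 0.62·c / 2.79 GHz = 0.0667 m
βl = 2π·l/λ = 2π × 0.417 = 150°
tan(βl) = tan(150°) = -0.575
Z_in = Z_0·(Z_L + jZ_0·tanβl)/(Z_0 + jZ_L·tanβl)
     = 100·(122 − j156)/(43.6 − j70.1)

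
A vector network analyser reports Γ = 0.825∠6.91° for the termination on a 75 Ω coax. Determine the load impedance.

Z_L = Z_0·(1 + Γ)/(1 − Γ) = 75·(1.82 + j0.0993)/(0.181 − j0.0993)

Z_L ≈ 562 + j349 Ω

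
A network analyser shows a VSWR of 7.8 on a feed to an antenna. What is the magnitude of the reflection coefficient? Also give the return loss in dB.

|Γ| ≈ 0.773; return loss ≈ 2.24 dB

|Γ| = (S − 1)/(S + 1) = (7.8 − 1)/(7.8 + 1) = 6.8/8.8
RL = −20·log₁₀|Γ| = −20·log₁₀(0.773)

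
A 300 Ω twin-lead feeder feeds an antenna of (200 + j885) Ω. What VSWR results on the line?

Γ = (Z_L − Z_0)/(Z_L + Z_0) = (-100 + j885)/(500 + j885)
|Γ| = 891/1020 = 0.876
VSWR = (1 + |Γ|)/(1 − |Γ|) = 1.88/0.124

VSWR ≈ 15.2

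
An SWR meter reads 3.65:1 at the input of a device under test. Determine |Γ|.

|Γ| ≈ 0.57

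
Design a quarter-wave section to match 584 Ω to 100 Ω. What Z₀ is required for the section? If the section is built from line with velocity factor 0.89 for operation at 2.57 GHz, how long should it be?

Z_qwt ≈ 242 Ω; length ≈ 2.6 cm

Z_qwt = √(Z_0·R_L) = √(100 × 584) = √58400
λ = 0.89·c/f = 0.104 m, so l = λ/4 = 0.026 m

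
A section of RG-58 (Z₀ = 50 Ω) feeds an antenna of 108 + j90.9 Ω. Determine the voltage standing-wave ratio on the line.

VSWR ≈ 3.9

Γ = (Z_L − Z_0)/(Z_L + Z_0) = (58 + j90.9)/(158 + j90.9)
|Γ| = 108/182 = 0.592
VSWR = (1 + |Γ|)/(1 − |Γ|) = 1.59/0.408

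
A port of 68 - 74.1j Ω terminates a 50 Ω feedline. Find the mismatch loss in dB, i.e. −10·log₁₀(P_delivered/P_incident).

mismatch loss ≈ 1.55 dB

Γ = (18 − j74.1)/(118 − j74.1), |Γ| = 0.547
|Γ|² = 0.3, so P_del/P_inc = 1 − |Γ|² = 0.7
ML = −10·log₁₀(1 − |Γ|²)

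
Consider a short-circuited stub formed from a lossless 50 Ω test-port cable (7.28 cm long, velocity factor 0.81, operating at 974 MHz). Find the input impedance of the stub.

Z_in ≈ −j186 Ω

λ = v/f = 0.81·c / 974 MHz = 0.249 m
βl = 2π·l/λ = 2π × 0.292 = 105°
tan(βl) = -3.72
For a short-circuited stub, Z_in = jZ_0·tan(βl)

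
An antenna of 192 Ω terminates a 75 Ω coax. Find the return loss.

Γ = (192 − 75)/(192 + 75) = 0.438
RL = −20·log₁₀|Γ| = −20·log₁₀(0.438)

RL ≈ 7.17 dB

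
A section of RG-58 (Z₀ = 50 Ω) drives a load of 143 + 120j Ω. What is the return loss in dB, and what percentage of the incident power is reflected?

RL ≈ 3.5 dB; 44.6% of incident power reflected

Γ = (93 + j120)/(193 + j120), |Γ| = 0.668
RL = −20·log₁₀(0.668) = 3.5 dB
P_refl/P_inc = |Γ|² = 0.446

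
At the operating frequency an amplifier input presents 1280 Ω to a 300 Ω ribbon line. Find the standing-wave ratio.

For a purely resistive load, VSWR = R_L/Z_0 or Z_0/R_L (whichever > 1) = 1280/300

VSWR ≈ 4.27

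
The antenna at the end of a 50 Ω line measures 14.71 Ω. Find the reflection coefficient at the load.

Γ = -0.545

Γ = (Z_L − Z_0)/(Z_L + Z_0) = (14.71 − 50)/(14.71 + 50) = -35.29/64.71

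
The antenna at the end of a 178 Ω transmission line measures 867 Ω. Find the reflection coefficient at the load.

Γ = (Z_L − Z_0)/(Z_L + Z_0) = (867 − 178)/(867 + 178) = 689/1045

Γ = 0.659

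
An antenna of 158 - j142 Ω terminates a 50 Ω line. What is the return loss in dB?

RL ≈ 2.99 dB

Γ = (108 − j142)/(208 − j142), |Γ| = 0.708
RL = −20·log₁₀|Γ| = −20·log₁₀(0.708)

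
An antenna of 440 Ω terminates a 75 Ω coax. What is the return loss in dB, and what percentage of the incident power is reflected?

Γ = (440 − 75)/(440 + 75) = 0.709
RL = −20·log₁₀(0.709) = 2.99 dB
P_refl/P_inc = |Γ|² = 0.502

RL ≈ 2.99 dB; 50.2% of incident power reflected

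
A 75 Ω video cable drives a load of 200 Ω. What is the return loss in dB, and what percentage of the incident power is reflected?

Γ = (200 − 75)/(200 + 75) = 0.455
RL = −20·log₁₀(0.455) = 6.85 dB
P_refl/P_inc = |Γ|² = 0.207

RL ≈ 6.85 dB; 20.7% of incident power reflected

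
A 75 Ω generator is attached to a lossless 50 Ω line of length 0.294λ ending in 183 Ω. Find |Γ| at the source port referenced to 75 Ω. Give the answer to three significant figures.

|Γ| ≈ 0.681

βl = 2π × 0.294 = 106°
tan(βl) = -3.52
Z_in = Z_0·(Z_L + jZ_0·tanβl)/(Z_0 + jZ_L·tanβl) = 14.7 + j13 Ω
Γ_s = (Z_in − Z_s)/(Z_in + Z_s) = (-60.3 + j13)/(89.7 + j13), |Γ_s| = 0.681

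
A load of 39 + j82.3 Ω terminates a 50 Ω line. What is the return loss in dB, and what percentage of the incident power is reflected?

RL ≈ 3.29 dB; 46.9% of incident power reflected

Γ = (-11 + j82.3)/(89 + j82.3), |Γ| = 0.685
RL = −20·log₁₀(0.685) = 3.29 dB
P_refl/P_inc = |Γ|² = 0.469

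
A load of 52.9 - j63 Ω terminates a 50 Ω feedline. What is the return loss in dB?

Γ = (2.9 − j63)/(102.9 − j63), |Γ| = 0.523
RL = −20·log₁₀|Γ| = −20·log₁₀(0.523)

RL ≈ 5.63 dB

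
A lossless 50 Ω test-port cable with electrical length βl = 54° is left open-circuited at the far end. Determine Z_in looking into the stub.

Z_in ≈ −j36.3 Ω

tan(βl) = 1.38
For an open-circuited stub, Z_in = −jZ_0·cot(βl) = −jZ_0/tan(βl)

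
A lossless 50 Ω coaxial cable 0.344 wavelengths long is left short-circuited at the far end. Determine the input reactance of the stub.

βl = 2π × 0.344 = 124°
tan(βl) = -1.49
For a short-circuited stub, Z_in = jZ_0·tan(βl)

X_in ≈ -74.6 Ω (capacitive)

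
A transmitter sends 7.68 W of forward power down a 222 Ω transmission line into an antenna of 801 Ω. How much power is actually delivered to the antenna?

Γ = (801 − 222)/(801 + 222) = 0.566
|Γ|² = 0.32
P_refl = |Γ|²·P_inc = 2.46 W, P_del = (1 − |Γ|²)·P_inc = 5.22 W

P_delivered ≈ 5.22 W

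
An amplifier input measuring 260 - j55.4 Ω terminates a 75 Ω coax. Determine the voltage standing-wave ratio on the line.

Γ = (Z_L − Z_0)/(Z_L + Z_0) = (185 − j55.4)/(335 − j55.4)
|Γ| = 193/340 = 0.569
VSWR = (1 + |Γ|)/(1 − |Γ|) = 1.57/0.431

VSWR ≈ 3.64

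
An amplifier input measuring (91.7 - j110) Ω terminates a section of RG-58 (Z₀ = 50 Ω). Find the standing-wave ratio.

Γ = (Z_L − Z_0)/(Z_L + Z_0) = (41.7 − j110)/(141.7 − j110)
|Γ| = 118/179 = 0.656
VSWR = (1 + |Γ|)/(1 − |Γ|) = 1.66/0.344

VSWR ≈ 4.81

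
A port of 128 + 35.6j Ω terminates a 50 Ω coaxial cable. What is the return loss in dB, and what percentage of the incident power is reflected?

Γ = (78 + j35.6)/(178 + j35.6), |Γ| = 0.472
RL = −20·log₁₀(0.472) = 6.52 dB
P_refl/P_inc = |Γ|² = 0.223

RL ≈ 6.52 dB; 22.3% of incident power reflected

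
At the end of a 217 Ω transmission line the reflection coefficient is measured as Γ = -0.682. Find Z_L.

Z_L = Z_0·(1 + Γ)/(1 − Γ) = 217·(0.318)/(1.68)

Z_L ≈ 41 Ω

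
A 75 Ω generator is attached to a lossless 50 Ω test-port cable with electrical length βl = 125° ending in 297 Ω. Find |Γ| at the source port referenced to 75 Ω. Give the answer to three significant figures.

tan(βl) = -1.43
Z_in = Z_0·(Z_L + jZ_0·tanβl)/(Z_0 + jZ_L·tanβl) = 12.4 + j33.6 Ω
Γ_s = (Z_in − Z_s)/(Z_in + Z_s) = (-62.6 + j33.6)/(87.4 + j33.6), |Γ_s| = 0.759

|Γ| ≈ 0.759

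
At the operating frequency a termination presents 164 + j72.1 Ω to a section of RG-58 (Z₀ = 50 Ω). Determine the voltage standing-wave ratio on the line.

Γ = (Z_L − Z_0)/(Z_L + Z_0) = (114 + j72.1)/(214 + j72.1)
|Γ| = 135/226 = 0.597
VSWR = (1 + |Γ|)/(1 − |Γ|) = 1.6/0.403

VSWR ≈ 3.97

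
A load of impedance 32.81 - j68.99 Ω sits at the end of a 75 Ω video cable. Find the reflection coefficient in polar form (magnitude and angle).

Γ = (Z_L − Z_0)/(Z_L + Z_0) = (-42.19 − j68.99)/(107.8 − j68.99)
|Γ| = 80.9/128 = 0.632

Γ ≈ 0.632 ∠ -88.8°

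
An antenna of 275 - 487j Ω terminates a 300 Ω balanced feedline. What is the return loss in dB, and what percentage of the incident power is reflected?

RL ≈ 3.78 dB; 41.9% of incident power reflected

Γ = (-25 − j487)/(575 − j487), |Γ| = 0.647
RL = −20·log₁₀(0.647) = 3.78 dB
P_refl/P_inc = |Γ|² = 0.419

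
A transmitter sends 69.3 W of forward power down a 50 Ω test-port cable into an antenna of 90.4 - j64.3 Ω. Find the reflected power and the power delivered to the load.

P_reflected ≈ 16.8 W; P_delivered ≈ 52.5 W

|Γ| = |(40.4 − j64.3)/(140.4 − j64.3)| = 0.492
|Γ|² = 0.242
P_refl = |Γ|²·P_inc = 16.8 W, P_del = (1 − |Γ|²)·P_inc = 52.5 W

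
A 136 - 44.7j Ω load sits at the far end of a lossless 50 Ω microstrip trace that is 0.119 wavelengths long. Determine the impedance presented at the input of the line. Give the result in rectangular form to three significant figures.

βl = 2π × 0.119 = 42.8°
tan(βl) = tan(42.8°) = 0.927
Z_in = Z_0·(Z_L + jZ_0·tanβl)/(Z_0 + jZ_L·tanβl)
     = 50·(136 + j1.67)/(91.5 + j126)

Z_in ≈ 26.1 − j35 Ω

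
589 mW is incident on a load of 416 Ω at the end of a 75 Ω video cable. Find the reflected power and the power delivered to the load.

Γ = (416 − 75)/(416 + 75) = 0.695
|Γ|² = 0.482
P_refl = |Γ|²·P_inc = 284 mW, P_del = (1 − |Γ|²)·P_inc = 305 mW

P_reflected ≈ 284 mW; P_delivered ≈ 305 mW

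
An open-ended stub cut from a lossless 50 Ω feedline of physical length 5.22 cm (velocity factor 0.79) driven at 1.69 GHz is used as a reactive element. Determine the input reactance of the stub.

λ = v/f = 0.79·c / 1.69 GHz = 0.14 m
βl = 2π·l/λ = 2π × 0.372 = 134°
tan(βl) = -1.04
For an open-ended stub, Z_in = −jZ_0·cot(βl) = −jZ_0/tan(βl)

X_in ≈ 48.3 Ω (inductive)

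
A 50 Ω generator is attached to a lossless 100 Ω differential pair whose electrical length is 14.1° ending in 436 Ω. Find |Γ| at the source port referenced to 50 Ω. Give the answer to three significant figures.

tan(βl) = 0.251
Z_in = Z_0·(Z_L + jZ_0·tanβl)/(Z_0 + jZ_L·tanβl) = 211 − j206 Ω
Γ_s = (Z_in − Z_s)/(Z_in + Z_s) = (161 − j206)/(261 − j206), |Γ_s| = 0.786

|Γ| ≈ 0.786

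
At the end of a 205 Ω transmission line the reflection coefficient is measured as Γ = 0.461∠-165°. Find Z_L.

Z_L ≈ 76.8 − j23.3 Ω

Z_L = Z_0·(1 + Γ)/(1 − Γ) = 205·(0.555 − j0.119)/(1.45 + j0.119)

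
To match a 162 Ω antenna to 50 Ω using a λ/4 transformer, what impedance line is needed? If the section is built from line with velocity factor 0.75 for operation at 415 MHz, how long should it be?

Z_qwt ≈ 90 Ω; length ≈ 13.6 cm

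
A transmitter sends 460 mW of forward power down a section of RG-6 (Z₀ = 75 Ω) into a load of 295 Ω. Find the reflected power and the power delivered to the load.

P_reflected ≈ 163 mW; P_delivered ≈ 297 mW

Γ = (295 − 75)/(295 + 75) = 0.595
|Γ|² = 0.354
P_refl = |Γ|²·P_inc = 163 mW, P_del = (1 − |Γ|²)·P_inc = 297 mW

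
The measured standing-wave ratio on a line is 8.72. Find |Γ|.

|Γ| = (S − 1)/(S + 1) = (8.72 − 1)/(8.72 + 1) = 7.72/9.72

|Γ| ≈ 0.794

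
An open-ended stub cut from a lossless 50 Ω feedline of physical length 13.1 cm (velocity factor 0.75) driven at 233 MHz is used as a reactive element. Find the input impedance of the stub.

Z_in ≈ −j43.7 Ω

λ = v/f = 0.75·c / 233 MHz = 0.966 m
βl = 2π·l/λ = 2π × 0.136 = 48.8°
tan(βl) = 1.14
For an open-ended stub, Z_in = −jZ_0·cot(βl) = −jZ_0/tan(βl)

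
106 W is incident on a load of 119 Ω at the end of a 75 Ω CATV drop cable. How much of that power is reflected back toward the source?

P_reflected ≈ 5.45 W

Γ = (119 − 75)/(119 + 75) = 0.227
|Γ|² = 0.0514
P_refl = |Γ|²·P_inc = 5.45 W, P_del = (1 − |Γ|²)·P_inc = 101 W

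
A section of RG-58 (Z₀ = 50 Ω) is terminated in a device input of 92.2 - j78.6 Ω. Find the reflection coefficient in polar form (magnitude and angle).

Γ = (Z_L − Z_0)/(Z_L + Z_0) = (42.2 − j78.6)/(142.2 − j78.6)
|Γ| = 89.2/162 = 0.549

Γ ≈ 0.549 ∠ -32.8°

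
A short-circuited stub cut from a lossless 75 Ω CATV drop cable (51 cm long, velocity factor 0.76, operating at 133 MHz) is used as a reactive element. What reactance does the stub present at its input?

λ = v/f = 0.76·c / 133 MHz = 1.71 m
βl = 2π·l/λ = 2π × 0.298 = 107°
tan(βl) = -3.25
For a short-circuited stub, Z_in = jZ_0·tan(βl)

X_in ≈ -244 Ω (capacitive)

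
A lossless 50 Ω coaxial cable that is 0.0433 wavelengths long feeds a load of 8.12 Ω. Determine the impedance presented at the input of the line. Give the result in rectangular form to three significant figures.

βl = 2π × 0.0433 = 15.6°
tan(βl) = tan(15.6°) = 0.279
Z_in = Z_0·(Z_L + jZ_0·tanβl)/(Z_0 + jZ_L·tanβl)
     = 50·(8.12 + j13.9)/(50 + j2.27)

Z_in ≈ 8.73 + j13.6 Ω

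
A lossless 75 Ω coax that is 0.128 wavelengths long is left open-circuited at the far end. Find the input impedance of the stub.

Z_in ≈ −j72.2 Ω

βl = 2π × 0.128 = 46.1°
tan(βl) = 1.04
For an open-circuited stub, Z_in = −jZ_0·cot(βl) = −jZ_0/tan(βl)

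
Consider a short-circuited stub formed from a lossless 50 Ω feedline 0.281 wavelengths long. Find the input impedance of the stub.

Z_in ≈ −j253 Ω

βl = 2π × 0.281 = 101°
tan(βl) = -5.07
For a short-circuited stub, Z_in = jZ_0·tan(βl)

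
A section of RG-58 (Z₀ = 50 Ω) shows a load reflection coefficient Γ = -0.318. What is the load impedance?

Z_L ≈ 25.9 Ω

Z_L = Z_0·(1 + Γ)/(1 − Γ) = 50·(0.682)/(1.32)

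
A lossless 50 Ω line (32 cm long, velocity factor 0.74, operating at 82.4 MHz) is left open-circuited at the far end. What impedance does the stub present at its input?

Z_in ≈ −j54.1 Ω

λ = v/f = 0.74·c / 82.4 MHz = 2.69 m
βl = 2π·l/λ = 2π × 0.119 = 42.8°
tan(βl) = 0.925
For an open-circuited stub, Z_in = −jZ_0·cot(βl) = −jZ_0/tan(βl)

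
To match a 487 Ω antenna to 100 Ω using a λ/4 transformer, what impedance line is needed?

Z_qwt = √(Z_0·R_L) = √(100 × 487) = √48700

Z_qwt ≈ 221 Ω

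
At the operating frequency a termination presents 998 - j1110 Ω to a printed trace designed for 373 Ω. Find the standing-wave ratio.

VSWR ≈ 6.2

Γ = (Z_L − Z_0)/(Z_L + Z_0) = (625 − j1110)/(1371 − j1110)
|Γ| = 1270/1760 = 0.722
VSWR = (1 + |Γ|)/(1 − |Γ|) = 1.72/0.278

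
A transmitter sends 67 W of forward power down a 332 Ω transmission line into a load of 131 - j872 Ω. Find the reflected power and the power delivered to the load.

|Γ| = |(-201 − j872)/(463 − j872)| = 0.906
|Γ|² = 0.822
P_refl = |Γ|²·P_inc = 55 W, P_del = (1 − |Γ|²)·P_inc = 12 W

P_reflected ≈ 55 W; P_delivered ≈ 12 W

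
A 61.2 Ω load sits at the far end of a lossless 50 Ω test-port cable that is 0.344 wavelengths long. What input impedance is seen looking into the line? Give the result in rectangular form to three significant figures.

βl = 2π × 0.344 = 124°
tan(βl) = tan(124°) = -1.49
Z_in = Z_0·(Z_L + jZ_0·tanβl)/(Z_0 + jZ_L·tanβl)
     = 50·(61.2 − j74.6)/(50 − j91.3)

Z_in ≈ 45.5 + j8.57 Ω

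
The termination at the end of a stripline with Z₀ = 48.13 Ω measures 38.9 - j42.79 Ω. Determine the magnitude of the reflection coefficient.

|Γ| ≈ 0.451

Γ = (Z_L − Z_0)/(Z_L + Z_0) = (-9.23 − j42.79)/(87.03 − j42.79)
|Γ| = 43.8/97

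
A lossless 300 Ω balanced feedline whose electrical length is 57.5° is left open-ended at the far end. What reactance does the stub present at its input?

tan(βl) = 1.57
For an open-ended stub, Z_in = −jZ_0·cot(βl) = −jZ_0/tan(βl)

X_in ≈ -191 Ω (capacitive)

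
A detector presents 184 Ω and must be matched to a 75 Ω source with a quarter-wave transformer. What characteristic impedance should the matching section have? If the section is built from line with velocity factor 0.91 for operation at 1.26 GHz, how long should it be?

Z_qwt ≈ 117 Ω; length ≈ 5.42 cm

Z_qwt = √(Z_0·R_L) = √(75 × 184) = √13800
λ = 0.91·c/f = 0.217 m, so l = λ/4 = 0.0542 m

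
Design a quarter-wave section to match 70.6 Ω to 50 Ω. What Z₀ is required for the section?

Z_qwt ≈ 59.4 Ω

Z_qwt = √(Z_0·R_L) = √(50 × 70.6) = √3530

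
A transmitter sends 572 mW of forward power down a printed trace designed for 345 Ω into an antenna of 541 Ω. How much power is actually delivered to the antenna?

Γ = (541 − 345)/(541 + 345) = 0.221
|Γ|² = 0.0489
P_refl = |Γ|²·P_inc = 28 mW, P_del = (1 − |Γ|²)·P_inc = 544 mW

P_delivered ≈ 544 mW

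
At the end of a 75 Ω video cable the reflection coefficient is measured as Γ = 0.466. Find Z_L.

Z_L = Z_0·(1 + Γ)/(1 − Γ) = 75·(1.47)/(0.534)

Z_L ≈ 206 Ω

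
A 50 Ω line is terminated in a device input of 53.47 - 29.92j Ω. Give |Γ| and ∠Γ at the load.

Γ ≈ 0.28 ∠ -67.3°

Γ = (Z_L − Z_0)/(Z_L + Z_0) = (3.47 − j29.92)/(103.5 − j29.92)
|Γ| = 30.1/108 = 0.28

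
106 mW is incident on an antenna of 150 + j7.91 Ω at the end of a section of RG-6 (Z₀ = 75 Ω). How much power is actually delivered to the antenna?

P_delivered ≈ 94.1 mW

|Γ| = |(75 + j7.91)/(225 + j7.91)| = 0.335
|Γ|² = 0.112
P_refl = |Γ|²·P_inc = 11.9 mW, P_del = (1 − |Γ|²)·P_inc = 94.1 mW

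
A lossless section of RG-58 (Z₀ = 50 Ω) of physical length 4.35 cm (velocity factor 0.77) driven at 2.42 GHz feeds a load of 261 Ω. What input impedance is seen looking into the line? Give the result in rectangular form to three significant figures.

λ = v/f = 0.77·c / 2.42 GHz = 0.0955 m
βl = 2π·l/λ = 2π × 0.456 = 164°
tan(βl) = tan(164°) = -0.286
Z_in = Z_0·(Z_L + jZ_0·tanβl)/(Z_0 + jZ_L·tanβl)
     = 50·(261 − j14.3)/(50 − j74.6)

Z_in ≈ 87.6 + j116 Ω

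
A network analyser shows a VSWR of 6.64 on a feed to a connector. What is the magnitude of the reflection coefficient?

|Γ| = (S − 1)/(S + 1) = (6.64 − 1)/(6.64 + 1) = 5.64/7.64

|Γ| ≈ 0.738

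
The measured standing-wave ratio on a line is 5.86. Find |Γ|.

|Γ| ≈ 0.708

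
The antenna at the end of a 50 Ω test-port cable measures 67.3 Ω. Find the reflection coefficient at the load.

Γ = 0.147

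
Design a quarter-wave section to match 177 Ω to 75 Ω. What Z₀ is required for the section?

Z_qwt ≈ 115 Ω

Z_qwt = √(Z_0·R_L) = √(75 × 177) = √13280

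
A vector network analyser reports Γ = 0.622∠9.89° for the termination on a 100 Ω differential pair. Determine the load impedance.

Z_L = Z_0·(1 + Γ)/(1 − Γ) = 100·(1.61 + j0.107)/(0.387 − j0.107)

Z_L ≈ 380 + j132 Ω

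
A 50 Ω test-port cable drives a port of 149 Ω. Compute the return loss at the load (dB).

Γ = (149 − 50)/(149 + 50) = 0.497
RL = −20·log₁₀|Γ| = −20·log₁₀(0.497)

RL ≈ 6.06 dB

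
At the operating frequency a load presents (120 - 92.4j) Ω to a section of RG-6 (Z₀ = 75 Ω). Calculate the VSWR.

VSWR ≈ 2.82

Γ = (Z_L − Z_0)/(Z_L + Z_0) = (45 − j92.4)/(195 − j92.4)
|Γ| = 103/216 = 0.476
VSWR = (1 + |Γ|)/(1 − |Γ|) = 1.48/0.524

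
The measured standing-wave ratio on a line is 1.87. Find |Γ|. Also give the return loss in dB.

|Γ| ≈ 0.303; return loss ≈ 10.4 dB

|Γ| = (S − 1)/(S + 1) = (1.87 − 1)/(1.87 + 1) = 0.87/2.87
RL = −20·log₁₀|Γ| = −20·log₁₀(0.303)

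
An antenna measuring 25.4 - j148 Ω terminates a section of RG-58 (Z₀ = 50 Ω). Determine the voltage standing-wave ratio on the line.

Γ = (Z_L − Z_0)/(Z_L + Z_0) = (-24.6 − j148)/(75.4 − j148)
|Γ| = 150/166 = 0.903
VSWR = (1 + |Γ|)/(1 − |Γ|) = 1.9/0.0967

VSWR ≈ 19.7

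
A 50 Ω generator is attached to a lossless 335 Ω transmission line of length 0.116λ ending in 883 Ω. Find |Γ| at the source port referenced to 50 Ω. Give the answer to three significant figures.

|Γ| ≈ 0.834

βl = 2π × 0.116 = 41.8°
tan(βl) = 0.893
Z_in = Z_0·(Z_L + jZ_0·tanβl)/(Z_0 + jZ_L·tanβl) = 243 − j272 Ω
Γ_s = (Z_in − Z_s)/(Z_in + Z_s) = (193 − j272)/(293 − j272), |Γ_s| = 0.834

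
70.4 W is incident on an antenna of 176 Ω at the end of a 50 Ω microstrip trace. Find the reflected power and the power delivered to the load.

Γ = (176 − 50)/(176 + 50) = 0.558
|Γ|² = 0.311
P_refl = |Γ|²·P_inc = 21.9 W, P_del = (1 − |Γ|²)·P_inc = 48.5 W

P_reflected ≈ 21.9 W; P_delivered ≈ 48.5 W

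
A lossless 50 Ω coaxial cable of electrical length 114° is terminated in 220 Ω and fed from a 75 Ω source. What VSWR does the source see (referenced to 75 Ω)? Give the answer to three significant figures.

VSWR ≈ 6.01

tan(βl) = -2.25
Z_in = Z_0·(Z_L + jZ_0·tanβl)/(Z_0 + jZ_L·tanβl) = 13.5 + j20.9 Ω
Γ_s = (Z_in − Z_s)/(Z_in + Z_s) = (-61.5 + j20.9)/(88.5 + j20.9), |Γ_s| = 0.715
VSWR = (1 + |Γ_s|)/(1 − |Γ_s|)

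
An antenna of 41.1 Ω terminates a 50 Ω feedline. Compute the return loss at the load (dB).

RL ≈ 20.2 dB

Γ = (41.1 − 50)/(41.1 + 50) = -0.0977
RL = −20·log₁₀|Γ| = −20·log₁₀(0.0977)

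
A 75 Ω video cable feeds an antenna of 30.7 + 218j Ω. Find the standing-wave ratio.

Γ = (Z_L − Z_0)/(Z_L + Z_0) = (-44.3 + j218)/(105.7 + j218)
|Γ| = 222/242 = 0.918
VSWR = (1 + |Γ|)/(1 − |Γ|) = 1.92/0.0818

VSWR ≈ 23.4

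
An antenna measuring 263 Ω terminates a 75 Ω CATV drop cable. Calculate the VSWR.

For a purely resistive load, VSWR = R_L/Z_0 or Z_0/R_L (whichever > 1) = 263/75

VSWR ≈ 3.51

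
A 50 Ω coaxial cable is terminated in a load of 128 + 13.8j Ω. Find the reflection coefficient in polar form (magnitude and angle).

Γ ≈ 0.444 ∠ 5.6°

Γ = (Z_L − Z_0)/(Z_L + Z_0) = (78 + j13.8)/(178 + j13.8)
|Γ| = 79.2/179 = 0.444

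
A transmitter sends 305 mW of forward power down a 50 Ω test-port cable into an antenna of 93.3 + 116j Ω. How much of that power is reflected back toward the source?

P_reflected ≈ 138 mW

|Γ| = |(43.3 + j116)/(143.3 + j116)| = 0.672
|Γ|² = 0.451
P_refl = |Γ|²·P_inc = 138 mW, P_del = (1 − |Γ|²)·P_inc = 167 mW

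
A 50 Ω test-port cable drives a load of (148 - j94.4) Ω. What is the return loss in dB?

RL ≈ 4.15 dB

Γ = (98 − j94.4)/(198 − j94.4), |Γ| = 0.62
RL = −20·log₁₀|Γ| = −20·log₁₀(0.62)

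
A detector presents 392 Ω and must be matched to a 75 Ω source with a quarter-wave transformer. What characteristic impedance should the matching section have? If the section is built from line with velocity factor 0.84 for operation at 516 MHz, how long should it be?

Z_qwt ≈ 171 Ω; length ≈ 12.2 cm

Z_qwt = √(Z_0·R_L) = √(75 × 392) = √29400
λ = 0.84·c/f = 0.488 m, so l = λ/4 = 0.122 m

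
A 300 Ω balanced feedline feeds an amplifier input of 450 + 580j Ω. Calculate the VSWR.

VSWR ≈ 4.43

Γ = (Z_L − Z_0)/(Z_L + Z_0) = (150 + j580)/(750 + j580)
|Γ| = 599/948 = 0.632
VSWR = (1 + |Γ|)/(1 − |Γ|) = 1.63/0.368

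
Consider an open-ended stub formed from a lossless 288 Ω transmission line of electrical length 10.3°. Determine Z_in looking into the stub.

Z_in ≈ −j1580 Ω

tan(βl) = 0.182
For an open-ended stub, Z_in = −jZ_0·cot(βl) = −jZ_0/tan(βl)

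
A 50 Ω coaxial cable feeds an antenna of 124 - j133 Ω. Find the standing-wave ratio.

Γ = (Z_L − Z_0)/(Z_L + Z_0) = (74 − j133)/(174 − j133)
|Γ| = 152/219 = 0.695
VSWR = (1 + |Γ|)/(1 − |Γ|) = 1.69/0.305

VSWR ≈ 5.56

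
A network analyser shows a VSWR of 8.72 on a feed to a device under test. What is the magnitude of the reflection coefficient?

|Γ| = (S − 1)/(S + 1) = (8.72 − 1)/(8.72 + 1) = 7.72/9.72

|Γ| ≈ 0.794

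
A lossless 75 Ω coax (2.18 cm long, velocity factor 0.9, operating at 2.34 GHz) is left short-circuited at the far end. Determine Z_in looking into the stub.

λ = v/f = 0.9·c / 2.34 GHz = 0.115 m
βl = 2π·l/λ = 2π × 0.189 = 68°
tan(βl) = 2.48
For a short-circuited stub, Z_in = jZ_0·tan(βl)

Z_in ≈ +j186 Ω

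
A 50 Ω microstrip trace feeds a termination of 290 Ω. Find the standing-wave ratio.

VSWR ≈ 5.8

For a purely resistive load, VSWR = R_L/Z_0 or Z_0/R_L (whichever > 1) = 290/50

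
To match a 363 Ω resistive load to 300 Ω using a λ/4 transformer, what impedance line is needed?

Z_qwt ≈ 330 Ω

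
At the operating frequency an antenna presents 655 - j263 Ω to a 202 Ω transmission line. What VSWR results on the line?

Γ = (Z_L − Z_0)/(Z_L + Z_0) = (453 − j263)/(857 − j263)
|Γ| = 524/896 = 0.584
VSWR = (1 + |Γ|)/(1 − |Γ|) = 1.58/0.416

VSWR ≈ 3.81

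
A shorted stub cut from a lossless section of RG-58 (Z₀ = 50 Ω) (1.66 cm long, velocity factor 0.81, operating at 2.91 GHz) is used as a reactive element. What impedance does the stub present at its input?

Z_in ≈ +j150 Ω

λ = v/f = 0.81·c / 2.91 GHz = 0.0835 m
βl = 2π·l/λ = 2π × 0.199 = 71.6°
tan(βl) = 3
For a shorted stub, Z_in = jZ_0·tan(βl)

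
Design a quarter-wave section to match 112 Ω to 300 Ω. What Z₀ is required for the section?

Z_qwt ≈ 183 Ω

Z_qwt = √(Z_0·R_L) = √(300 × 112) = √33600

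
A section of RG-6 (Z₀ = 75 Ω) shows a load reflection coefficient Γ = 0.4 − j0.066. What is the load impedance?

Z_L ≈ 172 − j27.2 Ω

Z_L = Z_0·(1 + Γ)/(1 − Γ) = 75·(1.4 − j0.066)/(0.6 + j0.066)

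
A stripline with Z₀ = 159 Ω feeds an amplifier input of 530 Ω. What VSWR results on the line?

Γ = (530 − 159)/(530 + 159) = 0.538
VSWR = (1 + 0.538)/(1 − 0.538)

VSWR ≈ 3.33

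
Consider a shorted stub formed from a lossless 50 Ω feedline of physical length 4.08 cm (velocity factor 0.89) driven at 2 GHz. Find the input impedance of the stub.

λ = v/f = 0.89·c / 2 GHz = 0.134 m
βl = 2π·l/λ = 2π × 0.306 = 110°
tan(βl) = -2.74
For a shorted stub, Z_in = jZ_0·tan(βl)

Z_in ≈ −j137 Ω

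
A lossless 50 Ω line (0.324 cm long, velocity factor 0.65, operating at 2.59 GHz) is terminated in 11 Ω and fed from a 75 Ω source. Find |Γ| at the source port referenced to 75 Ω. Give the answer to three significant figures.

|Γ| ≈ 0.735

λ = v/f = 0.65·c / 2.59 GHz = 0.0753 m
βl = 2π·l/λ = 2π × 0.043 = 15.5°
tan(βl) = 0.277
Z_in = Z_0·(Z_L + jZ_0·tanβl)/(Z_0 + jZ_L·tanβl) = 11.8 + j13.1 Ω
Γ_s = (Z_in − Z_s)/(Z_in + Z_s) = (-63.2 + j13.1)/(86.8 + j13.1), |Γ_s| = 0.735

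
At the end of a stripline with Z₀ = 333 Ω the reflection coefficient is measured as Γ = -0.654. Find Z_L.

Z_L ≈ 69.7 Ω

Z_L = Z_0·(1 + Γ)/(1 − Γ) = 333·(0.346)/(1.65)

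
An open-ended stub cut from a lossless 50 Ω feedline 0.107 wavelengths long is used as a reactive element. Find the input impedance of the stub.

βl = 2π × 0.107 = 38.5°
tan(βl) = 0.796
For an open-ended stub, Z_in = −jZ_0·cot(βl) = −jZ_0/tan(βl)

Z_in ≈ −j62.8 Ω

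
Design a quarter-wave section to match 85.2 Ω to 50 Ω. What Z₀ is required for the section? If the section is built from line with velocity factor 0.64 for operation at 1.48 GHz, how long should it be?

Z_qwt = √(Z_0·R_L) = √(50 × 85.2) = √4260
λ = 0.64·c/f = 0.13 m, so l = λ/4 = 0.0324 m

Z_qwt ≈ 65.3 Ω; length ≈ 3.24 cm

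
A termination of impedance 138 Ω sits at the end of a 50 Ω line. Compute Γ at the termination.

Γ = 0.468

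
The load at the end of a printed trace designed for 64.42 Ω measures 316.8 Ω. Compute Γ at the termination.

Γ = 0.662

Γ = (Z_L − Z_0)/(Z_L + Z_0) = (316.8 − 64.42)/(316.8 + 64.42) = 252.4/381.2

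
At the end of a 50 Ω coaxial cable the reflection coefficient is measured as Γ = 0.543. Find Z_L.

Z_L = Z_0·(1 + Γ)/(1 − Γ) = 50·(1.54)/(0.457)

Z_L ≈ 169 Ω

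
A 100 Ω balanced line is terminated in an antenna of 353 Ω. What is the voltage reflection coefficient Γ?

Γ = 0.558

Γ = (Z_L − Z_0)/(Z_L + Z_0) = (353 − 100)/(353 + 100) = 253/453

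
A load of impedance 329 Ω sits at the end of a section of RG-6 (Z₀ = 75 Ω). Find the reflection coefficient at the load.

Γ = (Z_L − Z_0)/(Z_L + Z_0) = (329 − 75)/(329 + 75) = 254/404

Γ = 0.629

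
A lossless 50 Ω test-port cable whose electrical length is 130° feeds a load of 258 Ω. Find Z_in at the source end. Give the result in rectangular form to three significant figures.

tan(βl) = tan(130°) = -1.19
Z_in = Z_0·(Z_L + jZ_0·tanβl)/(Z_0 + jZ_L·tanβl)
     = 50·(258 − j59.6)/(50 − j307)

Z_in ≈ 16.1 + j39.3 Ω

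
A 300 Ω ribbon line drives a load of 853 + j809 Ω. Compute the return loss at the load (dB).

Γ = (553 + j809)/(1153 + j809), |Γ| = 0.696
RL = −20·log₁₀|Γ| = −20·log₁₀(0.696)

RL ≈ 3.15 dB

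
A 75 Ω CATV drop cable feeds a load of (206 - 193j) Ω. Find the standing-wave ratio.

Γ = (Z_L − Z_0)/(Z_L + Z_0) = (131 − j193)/(281 − j193)
|Γ| = 233/341 = 0.684
VSWR = (1 + |Γ|)/(1 − |Γ|) = 1.68/0.316

VSWR ≈ 5.33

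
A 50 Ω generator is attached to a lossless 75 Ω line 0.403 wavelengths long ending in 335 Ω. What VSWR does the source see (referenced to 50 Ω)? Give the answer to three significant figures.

βl = 2π × 0.403 = 145°
tan(βl) = -0.698
Z_in = Z_0·(Z_L + jZ_0·tanβl)/(Z_0 + jZ_L·tanβl) = 46.5 + j92.5 Ω
Γ_s = (Z_in − Z_s)/(Z_in + Z_s) = (-3.54 + j92.5)/(96.5 + j92.5), |Γ_s| = 0.693
VSWR = (1 + |Γ_s|)/(1 − |Γ_s|)

VSWR ≈ 5.51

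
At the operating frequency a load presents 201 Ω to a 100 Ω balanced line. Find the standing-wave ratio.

VSWR ≈ 2.01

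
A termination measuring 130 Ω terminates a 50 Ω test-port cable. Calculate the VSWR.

VSWR ≈ 2.6

Γ = (130 − 50)/(130 + 50) = 0.444
VSWR = (1 + 0.444)/(1 − 0.444)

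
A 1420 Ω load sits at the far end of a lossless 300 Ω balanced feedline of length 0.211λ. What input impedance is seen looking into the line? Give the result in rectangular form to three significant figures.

βl = 2π × 0.211 = 76°
tan(βl) = tan(76°) = 4
Z_in = Z_0·(Z_L + jZ_0·tanβl)/(Z_0 + jZ_L·tanβl)
     = 300·(1420 + j1200)/(300 + j5680)

Z_in ≈ 67.2 − j71.5 Ω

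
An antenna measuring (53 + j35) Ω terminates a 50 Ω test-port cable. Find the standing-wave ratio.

Γ = (Z_L − Z_0)/(Z_L + Z_0) = (3 + j35)/(103 + j35)
|Γ| = 35.1/109 = 0.323
VSWR = (1 + |Γ|)/(1 − |Γ|) = 1.32/0.677

VSWR ≈ 1.95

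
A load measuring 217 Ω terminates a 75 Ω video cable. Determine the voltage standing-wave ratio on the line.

VSWR ≈ 2.89

Γ = (217 − 75)/(217 + 75) = 0.486
VSWR = (1 + 0.486)/(1 − 0.486)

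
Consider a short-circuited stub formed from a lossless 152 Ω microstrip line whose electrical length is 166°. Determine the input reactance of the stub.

tan(βl) = -0.249
For a short-circuited stub, Z_in = jZ_0·tan(βl)

X_in ≈ -37.9 Ω (capacitive)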